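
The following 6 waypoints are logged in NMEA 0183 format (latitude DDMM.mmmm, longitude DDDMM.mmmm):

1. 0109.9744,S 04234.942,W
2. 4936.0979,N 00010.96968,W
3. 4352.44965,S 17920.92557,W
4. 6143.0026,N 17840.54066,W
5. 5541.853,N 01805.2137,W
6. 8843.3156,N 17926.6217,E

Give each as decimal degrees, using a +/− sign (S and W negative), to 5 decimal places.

1. -1.16624, -42.58237
2. 49.60163, -0.18283
3. -43.87416, -179.34876
4. 61.71671, -178.67568
5. 55.69755, -18.08690
6. 88.72193, 179.44370

Point 1:
  Latitude: degrees = first 2 digits = 1, minutes = 9.9744; 1 + 9.9744/60 = 1.166240
  hemisphere S, so the sign is −
  Lon: degrees = first 3 digits = 42, minutes = 34.942; 42 + 34.942/60 = 42.582367
  W → negative
Point 2:
  Lat: degrees = first 2 digits = 49, minutes = 36.0979; 49 + 36.0979/60 = 49.601632
  N → positive
  λ: split at 3 digits → 000° and 10.96968′; 0 + 10.96968/60 = 0.182828
  hemisphere W, so the sign is −
Point 3:
  Lat: degrees = first 2 digits = 43, minutes = 52.44965; 43 + 52.44965/60 = 43.874161
  hemisphere S, so the sign is −
  Lon: degrees = first 3 digits = 179, minutes = 20.92557; 179 + 20.92557/60 = 179.348760
  W ⇒ negate
Point 4:
  Lat: degrees = first 2 digits = 61, minutes = 43.0026; 61 + 43.0026/60 = 61.716710
  N → positive
  λ: degrees = first 3 digits = 178, minutes = 40.54066; 178 + 40.54066/60 = 178.675678
  W → negative
Point 5:
  Lat: degrees = first 2 digits = 55, minutes = 41.853; 55 + 41.853/60 = 55.697550
  N ⇒ keep positive
  Longitude: split at 3 digits → 018° and 5.2137′; 18 + 5.2137/60 = 18.086895
  W ⇒ negate
Point 6:
  φ: degrees = first 2 digits = 88, minutes = 43.3156; 88 + 43.3156/60 = 88.721927
  N → positive
  Longitude: split at 3 digits → 179° and 26.6217′; 179 + 26.6217/60 = 179.443695
  E ⇒ keep positive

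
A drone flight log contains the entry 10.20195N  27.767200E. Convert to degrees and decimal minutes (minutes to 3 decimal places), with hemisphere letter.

φ: minutes = (10.201950 − 10) × 60 = 12.11700
λ: 27° + 0.767200 × 60 = 27° 46.03200′

10° 12.117′ N, 27° 46.032′ E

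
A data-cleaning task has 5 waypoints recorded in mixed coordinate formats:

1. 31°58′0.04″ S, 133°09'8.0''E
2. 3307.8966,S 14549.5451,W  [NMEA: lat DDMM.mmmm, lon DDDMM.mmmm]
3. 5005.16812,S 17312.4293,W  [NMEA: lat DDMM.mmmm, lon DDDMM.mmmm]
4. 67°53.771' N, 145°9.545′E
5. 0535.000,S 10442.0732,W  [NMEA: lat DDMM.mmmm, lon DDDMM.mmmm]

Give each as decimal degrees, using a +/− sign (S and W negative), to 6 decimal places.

1. -31.966678, 133.152222
2. -33.131610, -145.825752
3. -50.086135, -173.207155
4. 67.896183, 145.159083
5. -5.583333, -104.701220

Point 1:
  Lat: 58′ + 0.04″ = 58.00067′; 31 + 58.00067/60 = 31.9666778
  S ⇒ negate
  λ: 133 + 9/60 + 8/3600 = 133.1522222
  E ⇒ keep positive
Point 2:
  Latitude: degrees = first 2 digits = 33, minutes = 7.8966; 33 + 7.8966/60 = 33.1316100
  hemisphere S, so the sign is −
  Lon: split at 3 digits → 145° and 49.5451′; 145 + 49.5451/60 = 145.8257517
  W ⇒ negate
Point 3:
  φ: split at 2 digits → 50° and 5.16812′; 50 + 5.16812/60 = 50.0861353
  S → negative
  Longitude: split at 3 digits → 173° and 12.4293′; 173 + 12.4293/60 = 173.2071550
  W → negative
Point 4:
  φ: 53.771′ = 0.896183°; total 67.8961833
  N ⇒ keep positive
  Lon: 9.545′ = 0.159083°; total 145.1590833
  E → positive
Point 5:
  Latitude: split at 2 digits → 05° and 35′; 5 + 35/60 = 5.5833333
  S ⇒ negate
  λ: split at 3 digits → 104° and 42.0732′; 104 + 42.0732/60 = 104.7012200
  hemisphere W, so the sign is −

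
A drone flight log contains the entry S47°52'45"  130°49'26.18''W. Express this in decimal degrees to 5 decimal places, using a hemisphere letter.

φ: 47 + 52/60 + 45/3600 = 47.879167
λ: 130° + 49/60 + 26.18/3600 = 130 + 0.816667 + 0.007272 = 130.823939

47.87917° S, 130.82394° W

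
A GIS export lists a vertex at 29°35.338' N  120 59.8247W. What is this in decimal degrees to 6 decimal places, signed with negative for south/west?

29.588967, -120.997078

φ: 29 + 35.338/60 = 29.5889667
N → positive
Lon: 59.8247′ = 0.997078°; total 120.9970783
hemisphere W, so the sign is −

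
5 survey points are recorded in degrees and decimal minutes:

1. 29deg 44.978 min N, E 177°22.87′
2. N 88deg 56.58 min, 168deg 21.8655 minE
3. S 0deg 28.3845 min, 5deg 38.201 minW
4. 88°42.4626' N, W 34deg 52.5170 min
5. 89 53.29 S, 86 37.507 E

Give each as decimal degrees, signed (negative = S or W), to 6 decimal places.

1. 29.749633, 177.381167
2. 88.943000, 168.364425
3. -0.473075, -5.636683
4. 88.707710, -34.875283
5. -89.888167, 86.625117

Point 1:
  Latitude: 29 + 44.978/60 = 29.7496333
  N ⇒ keep positive
  Longitude: 22.87′ = 0.381167°; total 177.3811667
  E → positive
Point 2:
  φ: 88 + 56.58/60 = 88.9430000
  N → positive
  Lon: 168 + 21.8655/60 = 168.3644250
  E ⇒ keep positive
Point 3:
  φ: 28.3845′ = 0.473075°; total 0.4730750
  S → negative
  Lon: 5 + 38.201/60 = 5.6366833
  W → negative
Point 4:
  Lat: 42.4626′ = 0.707710°; total 88.7077100
  N → positive
  λ: 52.517′ = 0.875283°; total 34.8752833
  hemisphere W, so the sign is −
Point 5:
  φ: 89 + 53.29/60 = 89.8881667
  hemisphere S, so the sign is −
  Lon: 37.507′ = 0.625117°; total 86.6251167
  E ⇒ keep positive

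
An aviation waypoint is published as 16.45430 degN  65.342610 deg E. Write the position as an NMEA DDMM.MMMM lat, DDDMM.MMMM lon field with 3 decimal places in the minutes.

1627.258,N / 06520.557,E

Latitude: 16° + 0.454300 × 60 = 16° 27.25800′
λ: fractional part 0.342610 → 20.55660 minutes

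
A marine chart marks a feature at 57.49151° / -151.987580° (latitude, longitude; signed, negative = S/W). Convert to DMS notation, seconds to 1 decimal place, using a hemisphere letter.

57°29′29.4″ N, 151°59′15.3″ W

φ: 0.491510 × 60 = 29.49060′ → 29′, remainder × 60 = 29.436″
Longitude is negative → W; |value| = 151.987580
Lon: 0.987580° → 59.25480′; 0.25480 × 60 = 15.288″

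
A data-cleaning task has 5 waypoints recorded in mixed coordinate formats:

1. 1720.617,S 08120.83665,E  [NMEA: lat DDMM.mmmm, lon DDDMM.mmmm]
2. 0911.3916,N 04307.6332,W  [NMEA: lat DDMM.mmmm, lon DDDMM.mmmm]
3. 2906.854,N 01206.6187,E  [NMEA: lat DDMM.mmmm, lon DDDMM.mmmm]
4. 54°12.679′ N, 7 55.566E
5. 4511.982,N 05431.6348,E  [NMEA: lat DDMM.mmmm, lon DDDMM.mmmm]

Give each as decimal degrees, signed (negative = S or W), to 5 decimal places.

1. -17.34362, 81.34728
2. 9.18986, -43.12722
3. 29.11423, 12.11031
4. 54.21132, 7.92610
5. 45.19970, 54.52725

Point 1:
  Lat: degrees = first 2 digits = 17, minutes = 20.617; 17 + 20.617/60 = 17.343617
  S ⇒ negate
  Lon: split at 3 digits → 081° and 20.83665′; 81 + 20.83665/60 = 81.347278
  E ⇒ keep positive
Point 2:
  φ: split at 2 digits → 09° and 11.3916′; 9 + 11.3916/60 = 9.189860
  N ⇒ keep positive
  Lon: split at 3 digits → 043° and 7.6332′; 43 + 7.6332/60 = 43.127220
  W → negative
Point 3:
  Latitude: split at 2 digits → 29° and 6.854′; 29 + 6.854/60 = 29.114233
  N → positive
  λ: degrees = first 3 digits = 12, minutes = 6.6187; 12 + 6.6187/60 = 12.110312
  E → positive
Point 4:
  Lat: 12.679′ = 0.211317°; total 54.211317
  N ⇒ keep positive
  Lon: 55.566′ = 0.926100°; total 7.926100
  E → positive
Point 5:
  φ: degrees = first 2 digits = 45, minutes = 11.982; 45 + 11.982/60 = 45.199700
  N ⇒ keep positive
  Longitude: degrees = first 3 digits = 54, minutes = 31.6348; 54 + 31.6348/60 = 54.527247
  E ⇒ keep positive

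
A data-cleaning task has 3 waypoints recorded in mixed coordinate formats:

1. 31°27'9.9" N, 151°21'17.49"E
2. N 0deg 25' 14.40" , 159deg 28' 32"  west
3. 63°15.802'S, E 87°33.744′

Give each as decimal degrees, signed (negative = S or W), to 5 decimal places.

1. 31.45275, 151.35486
2. 0.42067, -159.47556
3. -63.26337, 87.56240

Point 1:
  Lat: 31° + 27/60 + 9.9/3600 = 31 + 0.450000 + 0.002750 = 31.452750
  N ⇒ keep positive
  λ: 21′ + 17.49″ = 21.29150′; 151 + 21.29150/60 = 151.354858
  E → positive
Point 2:
  Latitude: 0° + 25/60 + 14.4/3600 = 0 + 0.416667 + 0.004000 = 0.420667
  N → positive
  Longitude: 28′ + 32″ = 28.53333′; 159 + 28.53333/60 = 159.475556
  W ⇒ negate
Point 3:
  Latitude: 63 + 15.802/60 = 63.263367
  hemisphere S, so the sign is −
  Lon: 33.744′ = 0.562400°; total 87.562400
  E ⇒ keep positive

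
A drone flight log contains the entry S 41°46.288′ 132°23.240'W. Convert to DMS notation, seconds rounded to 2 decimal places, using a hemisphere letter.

41°46′17.28″ S, 132°23′14.40″ W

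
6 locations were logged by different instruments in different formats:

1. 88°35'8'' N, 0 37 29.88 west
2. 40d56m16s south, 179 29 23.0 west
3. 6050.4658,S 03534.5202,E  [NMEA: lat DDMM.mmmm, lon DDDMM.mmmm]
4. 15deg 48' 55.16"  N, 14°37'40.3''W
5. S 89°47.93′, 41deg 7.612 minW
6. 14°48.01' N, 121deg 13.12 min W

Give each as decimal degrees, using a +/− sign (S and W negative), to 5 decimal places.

Point 1:
  Latitude: 35′ + 8″ = 35.13333′; 88 + 35.13333/60 = 88.585556
  N ⇒ keep positive
  Longitude: 0° + 37/60 + 29.88/3600 = 0 + 0.616667 + 0.008300 = 0.624967
  W ⇒ negate
Point 2:
  Lat: 40° + 56/60 + 16/3600 = 40 + 0.933333 + 0.004444 = 40.937778
  hemisphere S, so the sign is −
  λ: 29′ + 23″ = 29.38333′; 179 + 29.38333/60 = 179.489722
  W ⇒ negate
Point 3:
  Latitude: split at 2 digits → 60° and 50.4658′; 60 + 50.4658/60 = 60.841097
  S → negative
  Longitude: degrees = first 3 digits = 35, minutes = 34.5202; 35 + 34.5202/60 = 35.575337
  E → positive
Point 4:
  Lat: 15° + 48/60 + 55.16/3600 = 15 + 0.800000 + 0.015322 = 15.815322
  N → positive
  Longitude: 14° + 37/60 + 40.3/3600 = 14 + 0.616667 + 0.011194 = 14.627861
  W ⇒ negate
Point 5:
  Lat: 47.93′ = 0.798833°; total 89.798833
  S → negative
  λ: 41 + 7.612/60 = 41.126867
  W ⇒ negate
Point 6:
  φ: 14 + 48.01/60 = 14.800167
  N ⇒ keep positive
  Longitude: 13.12′ = 0.218667°; total 121.218667
  W ⇒ negate

1. 88.58556, -0.62497
2. -40.93778, -179.48972
3. -60.84110, 35.57534
4. 15.81532, -14.62786
5. -89.79883, -41.12687
6. 14.80017, -121.21867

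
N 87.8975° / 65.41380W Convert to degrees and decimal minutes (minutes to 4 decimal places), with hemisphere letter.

Latitude: minutes = (87.897500 − 87) × 60 = 53.850000
λ: minutes = (65.413800 − 65) × 60 = 24.828000

87° 53.8500′ N, 65° 24.8280′ W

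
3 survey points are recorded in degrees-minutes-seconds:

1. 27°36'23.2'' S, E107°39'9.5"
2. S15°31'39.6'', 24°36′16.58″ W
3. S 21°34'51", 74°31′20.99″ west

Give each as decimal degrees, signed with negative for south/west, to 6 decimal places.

Point 1:
  φ: 27° + 36/60 + 23.2/3600 = 27 + 0.600000 + 0.006444 = 27.6064444
  S → negative
  Lon: 107 + 39/60 + 9.5/3600 = 107.6526389
  E ⇒ keep positive
Point 2:
  φ: 31′ + 39.6″ = 31.66000′; 15 + 31.66000/60 = 15.5276667
  hemisphere S, so the sign is −
  Longitude: 24 + 36/60 + 16.58/3600 = 24.6046056
  W → negative
Point 3:
  Latitude: 34′ + 51″ = 34.85000′; 21 + 34.85000/60 = 21.5808333
  hemisphere S, so the sign is −
  Lon: 74 + 31/60 + 20.99/3600 = 74.5224972
  W → negative

1. -27.606444, 107.652639
2. -15.527667, -24.604606
3. -21.580833, -74.522497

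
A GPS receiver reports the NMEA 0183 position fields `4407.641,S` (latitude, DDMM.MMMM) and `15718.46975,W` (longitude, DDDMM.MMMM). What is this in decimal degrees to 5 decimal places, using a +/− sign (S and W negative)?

Latitude: degrees = first 2 digits = 44, minutes = 7.641; 44 + 7.641/60 = 44.127350
hemisphere S, so the sign is −
λ: split at 3 digits → 157° and 18.46975′; 157 + 18.46975/60 = 157.307829
hemisphere W, so the sign is −

-44.12735, -157.30783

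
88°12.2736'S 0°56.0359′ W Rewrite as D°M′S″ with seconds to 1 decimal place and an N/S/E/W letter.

88°12′16.4″ S, 0°56′2.2″ W

Latitude: fractional minutes 0.27360 × 60 = 16.416″
λ: fractional minutes 0.03590 × 60 = 2.154″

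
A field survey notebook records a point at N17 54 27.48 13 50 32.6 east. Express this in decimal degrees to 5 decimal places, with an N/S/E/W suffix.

φ: 17° + 54/60 + 27.48/3600 = 17 + 0.900000 + 0.007633 = 17.907633
Lon: 50′ + 32.6″ = 50.54333′; 13 + 50.54333/60 = 13.842389

17.90763° N, 13.84239° E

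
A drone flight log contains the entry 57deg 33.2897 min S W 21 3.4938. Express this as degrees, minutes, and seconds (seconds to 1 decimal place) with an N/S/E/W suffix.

57°33′17.4″ S, 21°03′29.6″ W

φ: fractional minutes 0.28970 × 60 = 17.382″
Lon: fractional minutes 0.49380 × 60 = 29.628″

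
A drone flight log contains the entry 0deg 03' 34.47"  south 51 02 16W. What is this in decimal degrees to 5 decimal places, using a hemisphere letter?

0.05958° S, 51.03778° W

Lat: 0 + 3/60 + 34.47/3600 = 0.059575
Lon: 51 + 2/60 + 16/3600 = 51.037778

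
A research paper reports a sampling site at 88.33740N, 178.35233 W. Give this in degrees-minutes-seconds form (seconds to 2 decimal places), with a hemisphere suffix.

88°20′14.64″ N, 178°21′8.39″ W

Latitude: 0.337400° → 20.24400′; 0.24400 × 60 = 14.6400″
Longitude: whole degrees 178; 21.13980′ → 21′ and 8.3880″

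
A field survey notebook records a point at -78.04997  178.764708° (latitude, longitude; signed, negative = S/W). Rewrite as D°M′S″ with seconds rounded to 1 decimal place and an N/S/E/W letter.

Latitude is negative → S; |value| = 78.049970
Latitude: 0.049970 × 60 = 2.99820′ → 2′, remainder × 60 = 59.892″
λ: whole degrees 178; 45.88248′ → 45′ and 52.949″

78°02′59.9″ S, 178°45′52.9″ E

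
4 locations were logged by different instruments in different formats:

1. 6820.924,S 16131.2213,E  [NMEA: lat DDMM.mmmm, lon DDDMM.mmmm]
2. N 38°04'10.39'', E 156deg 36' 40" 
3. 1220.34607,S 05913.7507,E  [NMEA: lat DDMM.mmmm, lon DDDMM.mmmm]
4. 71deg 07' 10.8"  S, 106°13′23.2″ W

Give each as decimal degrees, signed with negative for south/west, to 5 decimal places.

1. -68.34873, 161.52036
2. 38.06955, 156.61111
3. -12.33910, 59.22918
4. -71.11967, -106.22311

Point 1:
  Latitude: split at 2 digits → 68° and 20.924′; 68 + 20.924/60 = 68.348733
  S ⇒ negate
  Lon: degrees = first 3 digits = 161, minutes = 31.2213; 161 + 31.2213/60 = 161.520355
  E → positive
Point 2:
  Lat: 4′ + 10.39″ = 4.17317′; 38 + 4.17317/60 = 38.069553
  N → positive
  λ: 156 + 36/60 + 40/3600 = 156.611111
  E → positive
Point 3:
  Lat: split at 2 digits → 12° and 20.34607′; 12 + 20.34607/60 = 12.339101
  S → negative
  λ: split at 3 digits → 059° and 13.7507′; 59 + 13.7507/60 = 59.229178
  E ⇒ keep positive
Point 4:
  Latitude: 71 + 7/60 + 10.8/3600 = 71.119667
  S → negative
  Lon: 106° + 13/60 + 23.2/3600 = 106 + 0.216667 + 0.006444 = 106.223111
  hemisphere W, so the sign is −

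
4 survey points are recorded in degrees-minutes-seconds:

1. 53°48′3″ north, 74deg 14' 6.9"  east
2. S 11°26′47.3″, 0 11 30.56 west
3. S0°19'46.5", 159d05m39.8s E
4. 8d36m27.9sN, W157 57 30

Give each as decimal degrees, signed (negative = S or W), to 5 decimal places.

Point 1:
  φ: 53° + 48/60 + 3/3600 = 53 + 0.800000 + 0.000833 = 53.800833
  N → positive
  Longitude: 14′ + 6.9″ = 14.11500′; 74 + 14.11500/60 = 74.235250
  E → positive
Point 2:
  Latitude: 11° + 26/60 + 47.3/3600 = 11 + 0.433333 + 0.013139 = 11.446472
  S ⇒ negate
  Longitude: 0 + 11/60 + 30.56/3600 = 0.191822
  hemisphere W, so the sign is −
Point 3:
  φ: 0° + 19/60 + 46.5/3600 = 0 + 0.316667 + 0.012917 = 0.329583
  S ⇒ negate
  Longitude: 159 + 5/60 + 39.8/3600 = 159.094389
  E → positive
Point 4:
  Lat: 36′ + 27.9″ = 36.46500′; 8 + 36.46500/60 = 8.607750
  N ⇒ keep positive
  λ: 57′ + 30″ = 57.50000′; 157 + 57.50000/60 = 157.958333
  W → negative

1. 53.80083, 74.23525
2. -11.44647, -0.19182
3. -0.32958, 159.09439
4. 8.60775, -157.95833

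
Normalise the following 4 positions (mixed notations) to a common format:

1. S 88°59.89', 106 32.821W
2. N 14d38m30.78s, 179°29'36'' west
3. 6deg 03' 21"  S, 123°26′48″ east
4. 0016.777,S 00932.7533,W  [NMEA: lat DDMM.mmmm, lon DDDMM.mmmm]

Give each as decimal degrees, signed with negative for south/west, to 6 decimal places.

1. -88.998167, -106.547017
2. 14.641883, -179.493333
3. -6.055833, 123.446667
4. -0.279617, -9.545888

Point 1:
  Latitude: 59.89′ = 0.998167°; total 88.9981667
  hemisphere S, so the sign is −
  λ: 32.821′ = 0.547017°; total 106.5470167
  W → negative
Point 2:
  Lat: 14° + 38/60 + 30.78/3600 = 14 + 0.633333 + 0.008550 = 14.6418833
  N → positive
  Lon: 29′ + 36″ = 29.60000′; 179 + 29.60000/60 = 179.4933333
  W ⇒ negate
Point 3:
  φ: 6° + 3/60 + 21/3600 = 6 + 0.050000 + 0.005833 = 6.0558333
  S ⇒ negate
  λ: 123° + 26/60 + 48/3600 = 123 + 0.433333 + 0.013333 = 123.4466667
  E → positive
Point 4:
  Lat: degrees = first 2 digits = 0, minutes = 16.777; 0 + 16.777/60 = 0.2796167
  hemisphere S, so the sign is −
  Longitude: split at 3 digits → 009° and 32.7533′; 9 + 32.7533/60 = 9.5458883
  W ⇒ negate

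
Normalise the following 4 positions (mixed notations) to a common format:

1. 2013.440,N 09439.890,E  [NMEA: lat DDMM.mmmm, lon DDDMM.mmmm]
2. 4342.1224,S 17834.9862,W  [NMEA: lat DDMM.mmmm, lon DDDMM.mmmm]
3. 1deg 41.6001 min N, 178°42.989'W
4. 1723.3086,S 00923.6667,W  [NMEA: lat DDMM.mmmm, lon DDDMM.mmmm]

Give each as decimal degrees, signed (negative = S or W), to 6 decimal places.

1. 20.224000, 94.664833
2. -43.702040, -178.583103
3. 1.693335, -178.716483
4. -17.388477, -9.394445

Point 1:
  Lat: degrees = first 2 digits = 20, minutes = 13.44; 20 + 13.44/60 = 20.2240000
  N ⇒ keep positive
  Lon: split at 3 digits → 094° and 39.89′; 94 + 39.89/60 = 94.6648333
  E ⇒ keep positive
Point 2:
  Lat: degrees = first 2 digits = 43, minutes = 42.1224; 43 + 42.1224/60 = 43.7020400
  S → negative
  Longitude: degrees = first 3 digits = 178, minutes = 34.9862; 178 + 34.9862/60 = 178.5831033
  W → negative
Point 3:
  Lat: 1 + 41.6001/60 = 1.6933350
  N → positive
  Longitude: 178 + 42.989/60 = 178.7164833
  hemisphere W, so the sign is −
Point 4:
  Latitude: degrees = first 2 digits = 17, minutes = 23.3086; 17 + 23.3086/60 = 17.3884767
  S ⇒ negate
  λ: split at 3 digits → 009° and 23.6667′; 9 + 23.6667/60 = 9.3944450
  W ⇒ negate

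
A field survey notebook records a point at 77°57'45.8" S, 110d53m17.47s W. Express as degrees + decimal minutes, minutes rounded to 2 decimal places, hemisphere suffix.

Lat: seconds/60 = 0.76333; minutes = 57 + 0.76333 = 57.7633
λ: 53 + 17.47/60 = 53.2912′

77° 57.76′ S, 110° 53.29′ W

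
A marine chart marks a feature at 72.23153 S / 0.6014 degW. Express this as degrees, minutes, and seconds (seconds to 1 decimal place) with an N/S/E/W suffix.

Lat: 0.231530° → 13.89180′; 0.89180 × 60 = 53.508″
λ: whole degrees 0; 36.08400′ → 36′ and 5.040″

72°13′53.5″ S, 0°36′5.0″ W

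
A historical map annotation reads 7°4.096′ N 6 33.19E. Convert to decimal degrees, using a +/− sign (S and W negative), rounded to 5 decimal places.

7.06827, 6.55317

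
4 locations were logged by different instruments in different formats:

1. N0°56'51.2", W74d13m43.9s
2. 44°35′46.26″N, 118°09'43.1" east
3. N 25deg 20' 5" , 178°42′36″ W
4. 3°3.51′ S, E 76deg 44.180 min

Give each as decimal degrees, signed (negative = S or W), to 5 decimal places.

Point 1:
  Latitude: 0° + 56/60 + 51.2/3600 = 0 + 0.933333 + 0.014222 = 0.947556
  N ⇒ keep positive
  λ: 74 + 13/60 + 43.9/3600 = 74.228861
  W → negative
Point 2:
  Latitude: 44° + 35/60 + 46.26/3600 = 44 + 0.583333 + 0.012850 = 44.596183
  N → positive
  λ: 118 + 9/60 + 43.1/3600 = 118.161972
  E → positive
Point 3:
  Lat: 25° + 20/60 + 5/3600 = 25 + 0.333333 + 0.001389 = 25.334722
  N → positive
  Lon: 178 + 42/60 + 36/3600 = 178.710000
  W ⇒ negate
Point 4:
  φ: 3.51′ = 0.058500°; total 3.058500
  hemisphere S, so the sign is −
  Longitude: 44.18′ = 0.736333°; total 76.736333
  E → positive

1. 0.94756, -74.22886
2. 44.59618, 118.16197
3. 25.33472, -178.71000
4. -3.05850, 76.73633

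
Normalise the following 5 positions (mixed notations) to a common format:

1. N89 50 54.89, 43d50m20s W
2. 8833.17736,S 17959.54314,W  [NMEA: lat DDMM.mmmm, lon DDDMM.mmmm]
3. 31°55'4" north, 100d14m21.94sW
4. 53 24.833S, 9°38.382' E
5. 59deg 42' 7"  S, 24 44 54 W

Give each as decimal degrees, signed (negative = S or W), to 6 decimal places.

Point 1:
  Lat: 89 + 50/60 + 54.89/3600 = 89.8485806
  N ⇒ keep positive
  λ: 43° + 50/60 + 20/3600 = 43 + 0.833333 + 0.005556 = 43.8388889
  hemisphere W, so the sign is −
Point 2:
  Latitude: degrees = first 2 digits = 88, minutes = 33.17736; 88 + 33.17736/60 = 88.5529560
  hemisphere S, so the sign is −
  Lon: split at 3 digits → 179° and 59.54314′; 179 + 59.54314/60 = 179.9923857
  W → negative
Point 3:
  Latitude: 55′ + 4″ = 55.06667′; 31 + 55.06667/60 = 31.9177778
  N ⇒ keep positive
  λ: 14′ + 21.94″ = 14.36567′; 100 + 14.36567/60 = 100.2394278
  W → negative
Point 4:
  Latitude: 24.833′ = 0.413883°; total 53.4138833
  S → negative
  λ: 9 + 38.382/60 = 9.6397000
  E ⇒ keep positive
Point 5:
  Lat: 59° + 42/60 + 7/3600 = 59 + 0.700000 + 0.001944 = 59.7019444
  S ⇒ negate
  Lon: 24 + 44/60 + 54/3600 = 24.7483333
  hemisphere W, so the sign is −

1. 89.848581, -43.838889
2. -88.552956, -179.992386
3. 31.917778, -100.239428
4. -53.413883, 9.639700
5. -59.701944, -24.748333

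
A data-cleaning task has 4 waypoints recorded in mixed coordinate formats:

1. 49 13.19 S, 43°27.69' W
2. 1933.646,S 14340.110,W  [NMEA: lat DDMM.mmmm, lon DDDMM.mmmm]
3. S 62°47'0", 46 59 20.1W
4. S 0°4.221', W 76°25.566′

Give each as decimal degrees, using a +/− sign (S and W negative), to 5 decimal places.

Point 1:
  φ: 13.19′ = 0.219833°; total 49.219833
  hemisphere S, so the sign is −
  Lon: 43 + 27.69/60 = 43.461500
  W ⇒ negate
Point 2:
  φ: split at 2 digits → 19° and 33.646′; 19 + 33.646/60 = 19.560767
  hemisphere S, so the sign is −
  λ: split at 3 digits → 143° and 40.11′; 143 + 40.11/60 = 143.668500
  W ⇒ negate
Point 3:
  φ: 62° + 47/60 + 0/3600 = 62 + 0.783333 + 0.000000 = 62.783333
  hemisphere S, so the sign is −
  Lon: 46 + 59/60 + 20.1/3600 = 46.988917
  W → negative
Point 4:
  Lat: 0 + 4.221/60 = 0.070350
  S → negative
  Lon: 25.566′ = 0.426100°; total 76.426100
  W ⇒ negate

1. -49.21983, -43.46150
2. -19.56077, -143.66850
3. -62.78333, -46.98892
4. -0.07035, -76.42610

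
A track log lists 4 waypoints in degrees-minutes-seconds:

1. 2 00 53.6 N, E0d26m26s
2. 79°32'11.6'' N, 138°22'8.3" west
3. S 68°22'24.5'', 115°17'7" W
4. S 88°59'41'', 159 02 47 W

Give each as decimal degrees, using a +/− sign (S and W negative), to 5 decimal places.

Point 1:
  Lat: 2° + 0/60 + 53.6/3600 = 2 + 0.000000 + 0.014889 = 2.014889
  N → positive
  Longitude: 0 + 26/60 + 26/3600 = 0.440556
  E ⇒ keep positive
Point 2:
  Latitude: 79° + 32/60 + 11.6/3600 = 79 + 0.533333 + 0.003222 = 79.536556
  N ⇒ keep positive
  Lon: 22′ + 8.3″ = 22.13833′; 138 + 22.13833/60 = 138.368972
  hemisphere W, so the sign is −
Point 3:
  Latitude: 22′ + 24.5″ = 22.40833′; 68 + 22.40833/60 = 68.373472
  S → negative
  Longitude: 17′ + 7″ = 17.11667′; 115 + 17.11667/60 = 115.285278
  W ⇒ negate
Point 4:
  Lat: 88° + 59/60 + 41/3600 = 88 + 0.983333 + 0.011389 = 88.994722
  hemisphere S, so the sign is −
  Lon: 159 + 2/60 + 47/3600 = 159.046389
  W → negative

1. 2.01489, 0.44056
2. 79.53656, -138.36897
3. -68.37347, -115.28528
4. -88.99472, -159.04639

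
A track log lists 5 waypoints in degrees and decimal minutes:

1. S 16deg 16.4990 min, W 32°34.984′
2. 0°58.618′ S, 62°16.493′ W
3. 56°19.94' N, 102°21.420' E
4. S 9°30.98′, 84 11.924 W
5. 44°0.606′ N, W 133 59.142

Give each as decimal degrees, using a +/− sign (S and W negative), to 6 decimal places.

1. -16.274983, -32.583067
2. -0.976967, -62.274883
3. 56.332333, 102.357000
4. -9.516333, -84.198733
5. 44.010100, -133.985700

Point 1:
  Lat: 16.499′ = 0.274983°; total 16.2749833
  S → negative
  Lon: 32 + 34.984/60 = 32.5830667
  W ⇒ negate
Point 2:
  Lat: 58.618′ = 0.976967°; total 0.9769667
  hemisphere S, so the sign is −
  Longitude: 62 + 16.493/60 = 62.2748833
  W → negative
Point 3:
  φ: 19.94′ = 0.332333°; total 56.3323333
  N → positive
  λ: 21.42′ = 0.357000°; total 102.3570000
  E → positive
Point 4:
  φ: 9 + 30.98/60 = 9.5163333
  hemisphere S, so the sign is −
  Longitude: 11.924′ = 0.198733°; total 84.1987333
  W ⇒ negate
Point 5:
  Latitude: 44 + 0.606/60 = 44.0101000
  N → positive
  Lon: 133 + 59.142/60 = 133.9857000
  W ⇒ negate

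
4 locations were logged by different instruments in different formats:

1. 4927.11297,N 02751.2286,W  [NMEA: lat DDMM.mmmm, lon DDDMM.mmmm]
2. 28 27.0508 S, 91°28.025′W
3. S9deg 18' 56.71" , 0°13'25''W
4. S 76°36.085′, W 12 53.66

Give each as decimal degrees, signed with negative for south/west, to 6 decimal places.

Point 1:
  Latitude: degrees = first 2 digits = 49, minutes = 27.11297; 49 + 27.11297/60 = 49.4518828
  N → positive
  Longitude: split at 3 digits → 027° and 51.2286′; 27 + 51.2286/60 = 27.8538100
  W → negative
Point 2:
  Lat: 27.0508′ = 0.450847°; total 28.4508467
  S → negative
  Longitude: 28.025′ = 0.467083°; total 91.4670833
  W ⇒ negate
Point 3:
  Lat: 18′ + 56.71″ = 18.94517′; 9 + 18.94517/60 = 9.3157528
  S ⇒ negate
  Lon: 0 + 13/60 + 25/3600 = 0.2236111
  hemisphere W, so the sign is −
Point 4:
  Latitude: 36.085′ = 0.601417°; total 76.6014167
  S → negative
  Lon: 53.66′ = 0.894333°; total 12.8943333
  W ⇒ negate

1. 49.451883, -27.853810
2. -28.450847, -91.467083
3. -9.315753, -0.223611
4. -76.601417, -12.894333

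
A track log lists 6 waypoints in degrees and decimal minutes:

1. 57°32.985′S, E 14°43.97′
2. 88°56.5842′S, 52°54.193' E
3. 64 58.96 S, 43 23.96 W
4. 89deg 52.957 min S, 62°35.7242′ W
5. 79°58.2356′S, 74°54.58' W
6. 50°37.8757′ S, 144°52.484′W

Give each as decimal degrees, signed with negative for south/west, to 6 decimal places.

1. -57.549750, 14.732833
2. -88.943070, 52.903217
3. -64.982667, -43.399333
4. -89.882617, -62.595403
5. -79.970593, -74.909667
6. -50.631262, -144.874733

Point 1:
  Lat: 57 + 32.985/60 = 57.5497500
  hemisphere S, so the sign is −
  Longitude: 14 + 43.97/60 = 14.7328333
  E → positive
Point 2:
  φ: 56.5842′ = 0.943070°; total 88.9430700
  S ⇒ negate
  Longitude: 52 + 54.193/60 = 52.9032167
  E → positive
Point 3:
  φ: 58.96′ = 0.982667°; total 64.9826667
  S → negative
  λ: 43 + 23.96/60 = 43.3993333
  W → negative
Point 4:
  φ: 52.957′ = 0.882617°; total 89.8826167
  hemisphere S, so the sign is −
  Longitude: 35.7242′ = 0.595403°; total 62.5954033
  W → negative
Point 5:
  Lat: 58.2356′ = 0.970593°; total 79.9705933
  S → negative
  Longitude: 74 + 54.58/60 = 74.9096667
  W → negative
Point 6:
  φ: 37.8757′ = 0.631262°; total 50.6312617
  S ⇒ negate
  Longitude: 52.484′ = 0.874733°; total 144.8747333
  hemisphere W, so the sign is −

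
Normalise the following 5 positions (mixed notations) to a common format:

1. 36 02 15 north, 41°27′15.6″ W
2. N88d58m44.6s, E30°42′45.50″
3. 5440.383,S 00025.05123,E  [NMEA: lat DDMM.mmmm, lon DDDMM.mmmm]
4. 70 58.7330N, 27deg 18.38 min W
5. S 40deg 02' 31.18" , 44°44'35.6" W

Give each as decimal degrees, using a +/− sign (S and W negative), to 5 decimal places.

1. 36.03750, -41.45433
2. 88.97906, 30.71264
3. -54.67305, 0.41752
4. 70.97888, -27.30633
5. -40.04199, -44.74322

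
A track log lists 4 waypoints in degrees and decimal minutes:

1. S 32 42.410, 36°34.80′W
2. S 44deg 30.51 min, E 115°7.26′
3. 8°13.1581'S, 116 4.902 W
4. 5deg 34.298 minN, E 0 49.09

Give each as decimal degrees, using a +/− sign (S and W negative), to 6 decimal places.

1. -32.706833, -36.580000
2. -44.508500, 115.121000
3. -8.219302, -116.081700
4. 5.571633, 0.818167

Point 1:
  Lat: 32 + 42.41/60 = 32.7068333
  hemisphere S, so the sign is −
  λ: 34.8′ = 0.580000°; total 36.5800000
  W ⇒ negate
Point 2:
  Lat: 44 + 30.51/60 = 44.5085000
  S → negative
  Longitude: 115 + 7.26/60 = 115.1210000
  E ⇒ keep positive
Point 3:
  Lat: 13.1581′ = 0.219302°; total 8.2193017
  hemisphere S, so the sign is −
  λ: 116 + 4.902/60 = 116.0817000
  W → negative
Point 4:
  Latitude: 34.298′ = 0.571633°; total 5.5716333
  N → positive
  Lon: 49.09′ = 0.818167°; total 0.8181667
  E ⇒ keep positive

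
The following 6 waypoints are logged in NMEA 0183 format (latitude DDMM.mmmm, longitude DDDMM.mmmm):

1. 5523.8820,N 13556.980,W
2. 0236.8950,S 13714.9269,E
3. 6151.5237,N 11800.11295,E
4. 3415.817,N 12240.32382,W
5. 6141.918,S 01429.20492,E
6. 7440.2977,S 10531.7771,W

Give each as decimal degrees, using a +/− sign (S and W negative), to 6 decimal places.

1. 55.398033, -135.949667
2. -2.614917, 137.248782
3. 61.858728, 118.001883
4. 34.263617, -122.672064
5. -61.698633, 14.486749
6. -74.671628, -105.529618

Point 1:
  Lat: degrees = first 2 digits = 55, minutes = 23.882; 55 + 23.882/60 = 55.3980333
  N ⇒ keep positive
  Longitude: split at 3 digits → 135° and 56.98′; 135 + 56.98/60 = 135.9496667
  hemisphere W, so the sign is −
Point 2:
  φ: degrees = first 2 digits = 2, minutes = 36.895; 2 + 36.895/60 = 2.6149167
  S ⇒ negate
  Longitude: split at 3 digits → 137° and 14.9269′; 137 + 14.9269/60 = 137.2487817
  E → positive
Point 3:
  Latitude: split at 2 digits → 61° and 51.5237′; 61 + 51.5237/60 = 61.8587283
  N → positive
  λ: degrees = first 3 digits = 118, minutes = 0.11295; 118 + 0.11295/60 = 118.0018825
  E ⇒ keep positive
Point 4:
  Latitude: degrees = first 2 digits = 34, minutes = 15.817; 34 + 15.817/60 = 34.2636167
  N → positive
  Longitude: degrees = first 3 digits = 122, minutes = 40.32382; 122 + 40.32382/60 = 122.6720637
  W → negative
Point 5:
  φ: split at 2 digits → 61° and 41.918′; 61 + 41.918/60 = 61.6986333
  hemisphere S, so the sign is −
  Lon: split at 3 digits → 014° and 29.20492′; 14 + 29.20492/60 = 14.4867487
  E → positive
Point 6:
  Latitude: split at 2 digits → 74° and 40.2977′; 74 + 40.2977/60 = 74.6716283
  hemisphere S, so the sign is −
  Longitude: degrees = first 3 digits = 105, minutes = 31.7771; 105 + 31.7771/60 = 105.5296183
  W → negative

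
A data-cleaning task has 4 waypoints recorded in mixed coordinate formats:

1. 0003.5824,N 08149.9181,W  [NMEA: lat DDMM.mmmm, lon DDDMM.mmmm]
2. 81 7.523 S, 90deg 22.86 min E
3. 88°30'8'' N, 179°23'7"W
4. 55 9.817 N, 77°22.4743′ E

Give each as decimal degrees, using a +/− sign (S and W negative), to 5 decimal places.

Point 1:
  φ: degrees = first 2 digits = 0, minutes = 3.5824; 0 + 3.5824/60 = 0.059707
  N → positive
  Lon: degrees = first 3 digits = 81, minutes = 49.9181; 81 + 49.9181/60 = 81.831968
  hemisphere W, so the sign is −
Point 2:
  φ: 7.523′ = 0.125383°; total 81.125383
  hemisphere S, so the sign is −
  λ: 22.86′ = 0.381000°; total 90.381000
  E ⇒ keep positive
Point 3:
  φ: 88° + 30/60 + 8/3600 = 88 + 0.500000 + 0.002222 = 88.502222
  N ⇒ keep positive
  Longitude: 23′ + 7″ = 23.11667′; 179 + 23.11667/60 = 179.385278
  W → negative
Point 4:
  Lat: 9.817′ = 0.163617°; total 55.163617
  N ⇒ keep positive
  Lon: 22.4743′ = 0.374572°; total 77.374572
  E ⇒ keep positive

1. 0.05971, -81.83197
2. -81.12538, 90.38100
3. 88.50222, -179.38528
4. 55.16362, 77.37457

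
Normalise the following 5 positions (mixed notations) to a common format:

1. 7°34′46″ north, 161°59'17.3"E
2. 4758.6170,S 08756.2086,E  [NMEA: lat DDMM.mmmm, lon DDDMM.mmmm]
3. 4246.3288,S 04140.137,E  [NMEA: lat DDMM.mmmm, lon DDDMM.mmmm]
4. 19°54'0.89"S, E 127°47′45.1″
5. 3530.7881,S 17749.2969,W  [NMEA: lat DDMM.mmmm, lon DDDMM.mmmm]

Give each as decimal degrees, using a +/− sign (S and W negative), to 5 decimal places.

1. 7.57944, 161.98814
2. -47.97695, 87.93681
3. -42.77215, 41.66895
4. -19.90025, 127.79586
5. -35.51314, -177.82162

Point 1:
  Lat: 7° + 34/60 + 46/3600 = 7 + 0.566667 + 0.012778 = 7.579444
  N → positive
  Longitude: 161° + 59/60 + 17.3/3600 = 161 + 0.983333 + 0.004806 = 161.988139
  E ⇒ keep positive
Point 2:
  Lat: split at 2 digits → 47° and 58.617′; 47 + 58.617/60 = 47.976950
  S ⇒ negate
  λ: degrees = first 3 digits = 87, minutes = 56.2086; 87 + 56.2086/60 = 87.936810
  E ⇒ keep positive
Point 3:
  Latitude: split at 2 digits → 42° and 46.3288′; 42 + 46.3288/60 = 42.772147
  S → negative
  Lon: degrees = first 3 digits = 41, minutes = 40.137; 41 + 40.137/60 = 41.668950
  E ⇒ keep positive
Point 4:
  φ: 54′ + 0.89″ = 54.01483′; 19 + 54.01483/60 = 19.900247
  S → negative
  Longitude: 47′ + 45.1″ = 47.75167′; 127 + 47.75167/60 = 127.795861
  E → positive
Point 5:
  Lat: degrees = first 2 digits = 35, minutes = 30.7881; 35 + 30.7881/60 = 35.513135
  S → negative
  λ: split at 3 digits → 177° and 49.2969′; 177 + 49.2969/60 = 177.821615
  W → negative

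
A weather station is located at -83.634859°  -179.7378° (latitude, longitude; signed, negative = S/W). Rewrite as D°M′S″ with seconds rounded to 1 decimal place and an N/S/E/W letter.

83°38′5.5″ S, 179°44′16.1″ W

Latitude is negative → S; |value| = 83.634859
Lat: 0.634859 × 60 = 38.09154′ → 38′, remainder × 60 = 5.492″
Longitude is negative → W; |value| = 179.737800
Lon: whole degrees 179; 44.26800′ → 44′ and 16.080″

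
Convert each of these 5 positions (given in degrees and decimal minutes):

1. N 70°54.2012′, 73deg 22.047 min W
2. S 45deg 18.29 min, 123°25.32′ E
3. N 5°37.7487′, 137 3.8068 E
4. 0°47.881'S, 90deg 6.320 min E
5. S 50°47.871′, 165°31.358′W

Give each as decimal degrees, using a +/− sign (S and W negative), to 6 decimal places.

Point 1:
  Latitude: 70 + 54.2012/60 = 70.9033533
  N → positive
  λ: 22.047′ = 0.367450°; total 73.3674500
  W ⇒ negate
Point 2:
  φ: 18.29′ = 0.304833°; total 45.3048333
  S → negative
  Longitude: 25.32′ = 0.422000°; total 123.4220000
  E ⇒ keep positive
Point 3:
  φ: 37.7487′ = 0.629145°; total 5.6291450
  N ⇒ keep positive
  Lon: 3.8068′ = 0.063447°; total 137.0634467
  E ⇒ keep positive
Point 4:
  φ: 0 + 47.881/60 = 0.7980167
  hemisphere S, so the sign is −
  λ: 6.32′ = 0.105333°; total 90.1053333
  E ⇒ keep positive
Point 5:
  Latitude: 50 + 47.871/60 = 50.7978500
  S → negative
  Longitude: 31.358′ = 0.522633°; total 165.5226333
  W ⇒ negate

1. 70.903353, -73.367450
2. -45.304833, 123.422000
3. 5.629145, 137.063447
4. -0.798017, 90.105333
5. -50.797850, -165.522633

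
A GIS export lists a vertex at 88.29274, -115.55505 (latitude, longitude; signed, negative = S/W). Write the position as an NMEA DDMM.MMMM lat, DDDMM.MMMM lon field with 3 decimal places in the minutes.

8817.564,N / 11533.303,W

Latitude: fractional part 0.292740 → 17.56440 minutes
Longitude is negative → W; |value| = 115.555050
Longitude: 115° + 0.555050 × 60 = 115° 33.30300′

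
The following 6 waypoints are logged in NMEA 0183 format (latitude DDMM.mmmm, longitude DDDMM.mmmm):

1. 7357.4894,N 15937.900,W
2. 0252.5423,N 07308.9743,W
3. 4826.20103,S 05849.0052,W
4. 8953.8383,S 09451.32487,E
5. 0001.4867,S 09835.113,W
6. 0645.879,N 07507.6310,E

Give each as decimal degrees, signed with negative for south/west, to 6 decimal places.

1. 73.958157, -159.631667
2. 2.875705, -73.149572
3. -48.436684, -58.816753
4. -89.897305, 94.855415
5. -0.024778, -98.585217
6. 6.764650, 75.127183

Point 1:
  Lat: degrees = first 2 digits = 73, minutes = 57.4894; 73 + 57.4894/60 = 73.9581567
  N ⇒ keep positive
  Longitude: degrees = first 3 digits = 159, minutes = 37.9; 159 + 37.9/60 = 159.6316667
  W ⇒ negate
Point 2:
  Latitude: split at 2 digits → 02° and 52.5423′; 2 + 52.5423/60 = 2.8757050
  N ⇒ keep positive
  Longitude: degrees = first 3 digits = 73, minutes = 8.9743; 73 + 8.9743/60 = 73.1495717
  W ⇒ negate
Point 3:
  φ: degrees = first 2 digits = 48, minutes = 26.20103; 48 + 26.20103/60 = 48.4366838
  S → negative
  Longitude: degrees = first 3 digits = 58, minutes = 49.0052; 58 + 49.0052/60 = 58.8167533
  W → negative
Point 4:
  Latitude: split at 2 digits → 89° and 53.8383′; 89 + 53.8383/60 = 89.8973050
  hemisphere S, so the sign is −
  λ: degrees = first 3 digits = 94, minutes = 51.32487; 94 + 51.32487/60 = 94.8554145
  E ⇒ keep positive
Point 5:
  Latitude: degrees = first 2 digits = 0, minutes = 1.4867; 0 + 1.4867/60 = 0.0247783
  hemisphere S, so the sign is −
  λ: split at 3 digits → 098° and 35.113′; 98 + 35.113/60 = 98.5852167
  hemisphere W, so the sign is −
Point 6:
  Lat: degrees = first 2 digits = 6, minutes = 45.879; 6 + 45.879/60 = 6.7646500
  N ⇒ keep positive
  Longitude: split at 3 digits → 075° and 7.631′; 75 + 7.631/60 = 75.1271833
  E → positive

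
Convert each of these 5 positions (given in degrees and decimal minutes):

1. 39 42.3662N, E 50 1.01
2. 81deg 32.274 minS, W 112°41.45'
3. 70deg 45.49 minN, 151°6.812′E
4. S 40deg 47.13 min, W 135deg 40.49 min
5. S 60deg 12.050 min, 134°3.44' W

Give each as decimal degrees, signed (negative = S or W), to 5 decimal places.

Point 1:
  Latitude: 42.3662′ = 0.706103°; total 39.706103
  N ⇒ keep positive
  Longitude: 50 + 1.01/60 = 50.016833
  E ⇒ keep positive
Point 2:
  Lat: 32.274′ = 0.537900°; total 81.537900
  S → negative
  Longitude: 41.45′ = 0.690833°; total 112.690833
  hemisphere W, so the sign is −
Point 3:
  Lat: 45.49′ = 0.758167°; total 70.758167
  N → positive
  Longitude: 6.812′ = 0.113533°; total 151.113533
  E → positive
Point 4:
  φ: 47.13′ = 0.785500°; total 40.785500
  hemisphere S, so the sign is −
  λ: 40.49′ = 0.674833°; total 135.674833
  hemisphere W, so the sign is −
Point 5:
  Lat: 60 + 12.05/60 = 60.200833
  S ⇒ negate
  Lon: 3.44′ = 0.057333°; total 134.057333
  W ⇒ negate

1. 39.70610, 50.01683
2. -81.53790, -112.69083
3. 70.75817, 151.11353
4. -40.78550, -135.67483
5. -60.20083, -134.05733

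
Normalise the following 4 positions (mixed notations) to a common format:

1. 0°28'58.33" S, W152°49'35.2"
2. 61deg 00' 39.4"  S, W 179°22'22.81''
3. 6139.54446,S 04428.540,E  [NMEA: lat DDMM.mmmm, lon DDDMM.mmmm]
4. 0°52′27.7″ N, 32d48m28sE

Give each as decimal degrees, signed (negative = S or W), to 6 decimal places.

Point 1:
  Latitude: 0° + 28/60 + 58.33/3600 = 0 + 0.466667 + 0.016203 = 0.4828694
  hemisphere S, so the sign is −
  Longitude: 49′ + 35.2″ = 49.58667′; 152 + 49.58667/60 = 152.8264444
  hemisphere W, so the sign is −
Point 2:
  Lat: 61 + 0/60 + 39.4/3600 = 61.0109444
  S → negative
  Longitude: 179° + 22/60 + 22.81/3600 = 179 + 0.366667 + 0.006336 = 179.3730028
  W ⇒ negate
Point 3:
  Latitude: degrees = first 2 digits = 61, minutes = 39.54446; 61 + 39.54446/60 = 61.6590743
  S ⇒ negate
  Longitude: split at 3 digits → 044° and 28.54′; 44 + 28.54/60 = 44.4756667
  E ⇒ keep positive
Point 4:
  Latitude: 0 + 52/60 + 27.7/3600 = 0.8743611
  N → positive
  Lon: 32 + 48/60 + 28/3600 = 32.8077778
  E ⇒ keep positive

1. -0.482869, -152.826444
2. -61.010944, -179.373003
3. -61.659074, 44.475667
4. 0.874361, 32.807778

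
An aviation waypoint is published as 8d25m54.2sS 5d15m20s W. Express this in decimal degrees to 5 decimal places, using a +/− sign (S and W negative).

-8.43172, -5.25556

Lat: 25′ + 54.2″ = 25.90333′; 8 + 25.90333/60 = 8.431722
hemisphere S, so the sign is −
λ: 5 + 15/60 + 20/3600 = 5.255556
hemisphere W, so the sign is −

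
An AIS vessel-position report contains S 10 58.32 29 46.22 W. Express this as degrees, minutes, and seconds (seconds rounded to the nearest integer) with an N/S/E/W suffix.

10°58′19″ S, 29°46′13″ W

Lat: fractional minutes 0.32000 × 60 = 19.20″
λ: fractional minutes 0.22000 × 60 = 13.20″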